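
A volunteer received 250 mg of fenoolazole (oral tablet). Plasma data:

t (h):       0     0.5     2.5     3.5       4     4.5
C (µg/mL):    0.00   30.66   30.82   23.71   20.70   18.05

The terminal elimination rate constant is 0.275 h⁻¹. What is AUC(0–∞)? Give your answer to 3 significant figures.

AUC = 183 µg/mL·h

Trapezoidal AUC_0→4.5:
  [0→0.5]: (0.00+30.66)/2 × 0.5 = 7.665
  [0.5→2.5]: (30.66+30.82)/2 × 2 = 61.48
  [2.5→3.5]: (30.82+23.71)/2 × 1 = 27.265
  [3.5→4]: (23.71+20.70)/2 × 0.5 = 11.1025
  [4→4.5]: (20.70+18.05)/2 × 0.5 = 9.6875
  Sum = 117.2 µg/mL·h
Extrapolated tail: C_last / k_e = 18.05 / 0.275 = 65.636
AUC_0→∞ = 117.2 + 65.636 = 182.836 µg/mL·h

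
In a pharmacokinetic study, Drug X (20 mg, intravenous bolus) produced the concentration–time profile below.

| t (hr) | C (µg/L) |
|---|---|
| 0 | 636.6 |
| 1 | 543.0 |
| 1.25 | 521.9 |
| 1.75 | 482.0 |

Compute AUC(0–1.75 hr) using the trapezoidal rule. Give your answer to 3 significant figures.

Trapezoidal AUC_0→1.75:
  [0→1]: (636.6+543.0)/2 × 1 = 589.8
  [1→1.25]: (543.0+521.9)/2 × 0.25 = 133.1125
  [1.25→1.75]: (521.9+482.0)/2 × 0.5 = 250.975
  Sum = 973.8875 µg/L·hr

AUC = 974 µg/L·hr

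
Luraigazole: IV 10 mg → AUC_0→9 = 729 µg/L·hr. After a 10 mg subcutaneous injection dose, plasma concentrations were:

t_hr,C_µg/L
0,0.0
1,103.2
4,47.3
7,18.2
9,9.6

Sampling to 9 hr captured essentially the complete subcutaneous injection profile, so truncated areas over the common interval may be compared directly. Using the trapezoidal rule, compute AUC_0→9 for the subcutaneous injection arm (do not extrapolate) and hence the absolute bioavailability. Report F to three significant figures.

Trapezoidal AUC_0→9 (subcutaneous injection):
  [0→1]: (0.0+103.2)/2 × 1 = 51.6
  [1→4]: (103.2+47.3)/2 × 3 = 225.75
  [4→7]: (47.3+18.2)/2 × 3 = 98.25
  [7→9]: (18.2+9.6)/2 × 2 = 27.8
  Sum = 403.4 µg/L·hr
F = (AUC_ev/D_ev)/(AUC_iv/D_iv) = (403.4/10)/(729/10) = 40.34/72.9 = 0.5534

F = 0.553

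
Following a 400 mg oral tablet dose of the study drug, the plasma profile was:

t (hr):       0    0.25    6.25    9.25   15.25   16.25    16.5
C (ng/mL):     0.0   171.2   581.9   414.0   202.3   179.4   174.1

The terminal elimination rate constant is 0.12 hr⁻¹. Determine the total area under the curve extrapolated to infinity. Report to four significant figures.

AUC = 7309 ng/mL·hr

Trapezoidal AUC_0→16.5:
  [0→0.25]: (0.0+171.2)/2 × 0.25 = 21.4
  [0.25→6.25]: (171.2+581.9)/2 × 6 = 2259.3
  [6.25→9.25]: (581.9+414.0)/2 × 3 = 1493.85
  [9.25→15.25]: (414.0+202.3)/2 × 6 = 1848.9
  [15.25→16.25]: (202.3+179.4)/2 × 1 = 190.85
  [16.25→16.5]: (179.4+174.1)/2 × 0.25 = 44.1875
  Sum = 5858.4875 ng/mL·hr
Extrapolated tail: C_last / k_e = 174.1 / 0.12 = 1450.833
AUC_0→∞ = 5858.4875 + 1450.833 = 7309.3205 ng/mL·hr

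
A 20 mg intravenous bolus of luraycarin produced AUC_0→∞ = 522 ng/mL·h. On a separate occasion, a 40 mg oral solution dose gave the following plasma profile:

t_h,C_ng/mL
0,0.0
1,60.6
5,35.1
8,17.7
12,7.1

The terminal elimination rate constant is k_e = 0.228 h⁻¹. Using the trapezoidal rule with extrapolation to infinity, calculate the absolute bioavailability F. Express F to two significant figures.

F = 0.37

Trapezoidal AUC_0→12 (oral solution):
  [0→1]: (0.0+60.6)/2 × 1 = 30.3
  [1→5]: (60.6+35.1)/2 × 4 = 191.4
  [5→8]: (35.1+17.7)/2 × 3 = 79.2
  [8→12]: (17.7+7.1)/2 × 4 = 49.6
  Sum = 350.5 ng/mL·h
Tail: C_last/k_e = 7.1/0.228 = 31.140
AUC_0→∞ (oral solution) = 350.5 + 31.140 = 381.64 ng/mL·h
F = (AUC_ev/D_ev)/(AUC_iv/D_iv) = (381.64/40)/(522/20) = 9.541/26.1 = 0.3656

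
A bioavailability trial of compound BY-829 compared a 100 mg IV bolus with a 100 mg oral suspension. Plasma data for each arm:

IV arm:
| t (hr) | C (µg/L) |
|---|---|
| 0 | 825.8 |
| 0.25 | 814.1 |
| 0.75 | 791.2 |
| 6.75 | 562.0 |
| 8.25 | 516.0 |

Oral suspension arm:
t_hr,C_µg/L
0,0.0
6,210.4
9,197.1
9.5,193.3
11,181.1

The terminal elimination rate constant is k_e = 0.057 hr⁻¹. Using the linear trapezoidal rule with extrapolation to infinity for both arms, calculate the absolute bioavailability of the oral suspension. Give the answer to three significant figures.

Trapezoidal AUC_0→8.25 (IV):
  [0→0.25]: (825.8+814.1)/2 × 0.25 = 204.9875
  [0.25→0.75]: (814.1+791.2)/2 × 0.5 = 401.325
  [0.75→6.75]: (791.2+562.0)/2 × 6 = 4059.6
  [6.75→8.25]: (562.0+516.0)/2 × 1.5 = 808.5
  Sum = 5474.4125 µg/L·hr
IV tail: 516.0/0.057 = 9052.632; AUC_iv,0→∞ = 5474.4125 + 9052.632 = 14527.0445 µg/L·hr
Trapezoidal AUC_0→11 (oral suspension):
  [0→6]: (0.0+210.4)/2 × 6 = 631.2
  [6→9]: (210.4+197.1)/2 × 3 = 611.25
  [9→9.5]: (197.1+193.3)/2 × 0.5 = 97.6
  [9.5→11]: (193.3+181.1)/2 × 1.5 = 280.8
  Sum = 1620.85 µg/L·hr
oral suspension tail: 181.1/0.057 = 3177.193; AUC_ev,0→∞ = 1620.85 + 3177.193 = 4798.043 µg/L·hr
F = (AUC_ev/D_ev)/(AUC_iv/D_iv) = (4798.043/100)/(14527.0445/100) = 47.98043/145.27 = 0.3303

F = 0.330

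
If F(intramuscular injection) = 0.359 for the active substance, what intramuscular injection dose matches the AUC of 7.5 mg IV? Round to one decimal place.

For equal systemic exposure: F × D_ev = D_iv
D_ev = D_iv / F = 7.5 / 0.359 = 20.8914 mg

D_intramuscular = 20.9 mg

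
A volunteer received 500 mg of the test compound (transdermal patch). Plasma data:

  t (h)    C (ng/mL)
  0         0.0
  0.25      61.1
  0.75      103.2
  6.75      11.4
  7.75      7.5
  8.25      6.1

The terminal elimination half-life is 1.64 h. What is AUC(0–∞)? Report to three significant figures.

AUC = 420 ng/mL·h

Trapezoidal AUC_0→8.25:
  [0→0.25]: (0.0+61.1)/2 × 0.25 = 7.6375
  [0.25→0.75]: (61.1+103.2)/2 × 0.5 = 41.075
  [0.75→6.75]: (103.2+11.4)/2 × 6 = 343.8
  [6.75→7.75]: (11.4+7.5)/2 × 1 = 9.45
  [7.75→8.25]: (7.5+6.1)/2 × 0.5 = 3.4
  Sum = 405.3625 ng/mL·h
k_e = ln2 / t½ = 0.693147 / 1.64 = 0.4227 h^-1
Extrapolated tail: C_last / k_e = 6.1 / 0.4227 = 14.431
AUC_0→∞ = 405.3625 + 14.431 = 419.7935 ng/mL·h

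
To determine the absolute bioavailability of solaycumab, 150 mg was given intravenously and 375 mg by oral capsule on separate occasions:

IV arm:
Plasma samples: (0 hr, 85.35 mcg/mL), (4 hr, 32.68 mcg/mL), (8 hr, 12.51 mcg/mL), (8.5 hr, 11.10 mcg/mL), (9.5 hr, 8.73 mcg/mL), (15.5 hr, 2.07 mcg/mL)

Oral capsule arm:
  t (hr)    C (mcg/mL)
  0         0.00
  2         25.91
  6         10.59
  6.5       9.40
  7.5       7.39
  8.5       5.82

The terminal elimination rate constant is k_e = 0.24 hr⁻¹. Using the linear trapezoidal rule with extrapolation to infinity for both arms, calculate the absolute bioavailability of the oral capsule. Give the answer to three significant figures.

Trapezoidal AUC_0→15.5 (IV):
  [0→4]: (85.35+32.68)/2 × 4 = 236.06
  [4→8]: (32.68+12.51)/2 × 4 = 90.38
  [8→8.5]: (12.51+11.10)/2 × 0.5 = 5.9025
  [8.5→9.5]: (11.10+8.73)/2 × 1 = 9.915
  [9.5→15.5]: (8.73+2.07)/2 × 6 = 32.4
  Sum = 374.6575 mcg/mL·hr
IV tail: 2.07/0.24 = 8.625; AUC_iv,0→∞ = 374.6575 + 8.625 = 383.2825 mcg/mL·hr
Trapezoidal AUC_0→8.5 (oral capsule):
  [0→2]: (0.00+25.91)/2 × 2 = 25.91
  [2→6]: (25.91+10.59)/2 × 4 = 73.0
  [6→6.5]: (10.59+9.40)/2 × 0.5 = 4.9975
  [6.5→7.5]: (9.40+7.39)/2 × 1 = 8.395
  [7.5→8.5]: (7.39+5.82)/2 × 1 = 6.605
  Sum = 118.9075 mcg/mL·hr
oral capsule tail: 5.82/0.24 = 24.250; AUC_ev,0→∞ = 118.9075 + 24.250 = 143.1575 mcg/mL·hr
F = (AUC_ev/D_ev)/(AUC_iv/D_iv) = (143.1575/375)/(383.2825/150) = 0.381753/2.55522 = 0.1494

F = 0.149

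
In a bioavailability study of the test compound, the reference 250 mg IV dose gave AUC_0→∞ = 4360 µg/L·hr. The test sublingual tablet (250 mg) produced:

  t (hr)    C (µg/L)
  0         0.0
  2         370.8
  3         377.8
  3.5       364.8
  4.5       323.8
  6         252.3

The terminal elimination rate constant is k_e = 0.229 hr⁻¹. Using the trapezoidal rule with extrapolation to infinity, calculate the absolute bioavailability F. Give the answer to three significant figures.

Trapezoidal AUC_0→6 (sublingual tablet):
  [0→2]: (0.0+370.8)/2 × 2 = 370.8
  [2→3]: (370.8+377.8)/2 × 1 = 374.3
  [3→3.5]: (377.8+364.8)/2 × 0.5 = 185.65
  [3.5→4.5]: (364.8+323.8)/2 × 1 = 344.3
  [4.5→6]: (323.8+252.3)/2 × 1.5 = 432.075
  Sum = 1707.125 µg/L·hr
Tail: C_last/k_e = 252.3/0.229 = 1101.747
AUC_0→∞ (sublingual tablet) = 1707.125 + 1101.747 = 2808.872 µg/L·hr
F = (AUC_ev/D_ev)/(AUC_iv/D_iv) = (2808.872/250)/(4360/250) = 11.235488/17.44 = 0.6442

F = 0.644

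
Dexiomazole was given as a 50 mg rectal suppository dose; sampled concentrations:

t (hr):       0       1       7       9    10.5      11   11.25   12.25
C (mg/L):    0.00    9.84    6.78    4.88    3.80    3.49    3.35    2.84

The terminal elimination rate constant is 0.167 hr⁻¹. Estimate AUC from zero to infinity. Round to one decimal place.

AUC = 95.7 mg/L·hr

Trapezoidal AUC_0→12.25:
  [0→1]: (0.00+9.84)/2 × 1 = 4.92
  [1→7]: (9.84+6.78)/2 × 6 = 49.86
  [7→9]: (6.78+4.88)/2 × 2 = 11.66
  [9→10.5]: (4.88+3.80)/2 × 1.5 = 6.51
  [10.5→11]: (3.80+3.49)/2 × 0.5 = 1.8225
  [11→11.25]: (3.49+3.35)/2 × 0.25 = 0.855
  [11.25→12.25]: (3.35+2.84)/2 × 1 = 3.095
  Sum = 78.7225 mg/L·hr
Extrapolated tail: C_last / k_e = 2.84 / 0.167 = 17.006
AUC_0→∞ = 78.7225 + 17.006 = 95.7285 mg/L·hr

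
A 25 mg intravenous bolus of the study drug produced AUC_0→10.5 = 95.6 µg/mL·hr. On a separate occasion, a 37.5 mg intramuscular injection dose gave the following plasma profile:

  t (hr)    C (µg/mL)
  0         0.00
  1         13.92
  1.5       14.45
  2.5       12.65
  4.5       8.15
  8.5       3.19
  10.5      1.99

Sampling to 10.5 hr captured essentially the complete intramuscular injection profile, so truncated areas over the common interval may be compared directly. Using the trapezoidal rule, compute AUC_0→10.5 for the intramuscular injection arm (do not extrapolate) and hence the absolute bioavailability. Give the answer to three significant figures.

Trapezoidal AUC_0→10.5 (intramuscular injection):
  [0→1]: (0.00+13.92)/2 × 1 = 6.96
  [1→1.5]: (13.92+14.45)/2 × 0.5 = 7.0925
  [1.5→2.5]: (14.45+12.65)/2 × 1 = 13.55
  [2.5→4.5]: (12.65+8.15)/2 × 2 = 20.8
  [4.5→8.5]: (8.15+3.19)/2 × 4 = 22.68
  [8.5→10.5]: (3.19+1.99)/2 × 2 = 5.18
  Sum = 76.2625 µg/mL·hr
F = (AUC_ev/D_ev)/(AUC_iv/D_iv) = (76.2625/37.5)/(95.6/25) = 2.03367/3.824 = 0.5318

F = 0.532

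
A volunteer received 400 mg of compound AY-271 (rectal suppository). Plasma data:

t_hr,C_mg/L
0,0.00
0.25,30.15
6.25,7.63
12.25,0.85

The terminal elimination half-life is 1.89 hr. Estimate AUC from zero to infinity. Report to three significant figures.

AUC = 145 mg/L·hr

Trapezoidal AUC_0→12.25:
  [0→0.25]: (0.00+30.15)/2 × 0.25 = 3.76875
  [0.25→6.25]: (30.15+7.63)/2 × 6 = 113.34
  [6.25→12.25]: (7.63+0.85)/2 × 6 = 25.44
  Sum = 142.54875 mg/L·hr
k_e = ln2 / t½ = 0.693147 / 1.89 = 0.3667 hr^-1
Extrapolated tail: C_last / k_e = 0.85 / 0.3667 = 2.318
AUC_0→∞ = 142.54875 + 2.318 = 144.86675 mg/L·hr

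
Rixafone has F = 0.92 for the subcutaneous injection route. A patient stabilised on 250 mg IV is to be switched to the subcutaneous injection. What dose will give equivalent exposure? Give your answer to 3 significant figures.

For equal systemic exposure: F × D_ev = D_iv
D_ev = D_iv / F = 250 / 0.92 = 271.739 mg

D_subcutaneous = 272 mg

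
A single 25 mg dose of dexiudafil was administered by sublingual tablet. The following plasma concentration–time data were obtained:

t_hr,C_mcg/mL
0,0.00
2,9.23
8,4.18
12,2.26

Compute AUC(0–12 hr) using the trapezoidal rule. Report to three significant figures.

AUC = 62.3 mcg/mL·hr

Trapezoidal AUC_0→12:
  [0→2]: (0.00+9.23)/2 × 2 = 9.23
  [2→8]: (9.23+4.18)/2 × 6 = 40.23
  [8→12]: (4.18+2.26)/2 × 4 = 12.88
  Sum = 62.34 mcg/mL·hr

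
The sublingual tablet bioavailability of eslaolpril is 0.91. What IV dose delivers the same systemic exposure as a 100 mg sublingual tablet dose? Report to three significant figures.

Systemic exposure from an extravascular dose = F × D_ev, so the equivalent IV dose is F × D_ev.
D_iv = F × D_ev = 0.91 × 100 = 91 mg

D_iv = 91.0 mg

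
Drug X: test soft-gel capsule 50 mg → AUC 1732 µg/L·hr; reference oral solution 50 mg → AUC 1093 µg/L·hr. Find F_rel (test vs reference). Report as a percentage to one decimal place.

F_rel = 158.5%

F_rel = (AUC_test/D_test) / (AUC_ref/D_ref)
      = (1732/50) / (1093/50)
      = 34.64 / 21.86 = 1.5846 = 158.46%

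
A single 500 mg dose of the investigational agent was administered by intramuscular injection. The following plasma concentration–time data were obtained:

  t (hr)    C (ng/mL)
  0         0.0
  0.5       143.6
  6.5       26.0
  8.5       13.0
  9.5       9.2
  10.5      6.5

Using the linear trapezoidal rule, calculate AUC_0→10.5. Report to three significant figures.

AUC = 603 ng/mL·hr

Trapezoidal AUC_0→10.5:
  [0→0.5]: (0.0+143.6)/2 × 0.5 = 35.9
  [0.5→6.5]: (143.6+26.0)/2 × 6 = 508.8
  [6.5→8.5]: (26.0+13.0)/2 × 2 = 39.0
  [8.5→9.5]: (13.0+9.2)/2 × 1 = 11.1
  [9.5→10.5]: (9.2+6.5)/2 × 1 = 7.85
  Sum = 602.65 ng/mL·hr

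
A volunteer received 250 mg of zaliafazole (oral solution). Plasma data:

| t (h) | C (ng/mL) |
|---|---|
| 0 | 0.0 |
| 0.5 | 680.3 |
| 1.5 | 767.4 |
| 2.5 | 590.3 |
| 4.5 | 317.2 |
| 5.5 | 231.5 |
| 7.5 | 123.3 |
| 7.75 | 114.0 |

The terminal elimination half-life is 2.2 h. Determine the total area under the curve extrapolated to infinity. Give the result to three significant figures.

AUC = 3500 ng/mL·h

Trapezoidal AUC_0→7.75:
  [0→0.5]: (0.0+680.3)/2 × 0.5 = 170.075
  [0.5→1.5]: (680.3+767.4)/2 × 1 = 723.85
  [1.5→2.5]: (767.4+590.3)/2 × 1 = 678.85
  [2.5→4.5]: (590.3+317.2)/2 × 2 = 907.5
  [4.5→5.5]: (317.2+231.5)/2 × 1 = 274.35
  [5.5→7.5]: (231.5+123.3)/2 × 2 = 354.8
  [7.5→7.75]: (123.3+114.0)/2 × 0.25 = 29.6625
  Sum = 3139.0875 ng/mL·h
k_e = ln2 / t½ = 0.693147 / 2.2 = 0.3151 h^-1
Extrapolated tail: C_last / k_e = 114.0 / 0.3151 = 361.790
AUC_0→∞ = 3139.0875 + 361.790 = 3500.8775 ng/mL·h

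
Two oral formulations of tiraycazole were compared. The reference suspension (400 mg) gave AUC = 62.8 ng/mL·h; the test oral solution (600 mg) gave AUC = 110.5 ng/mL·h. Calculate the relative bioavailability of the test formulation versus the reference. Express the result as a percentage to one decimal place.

F_rel = 117.3%

F_rel = (AUC_test/D_test) / (AUC_ref/D_ref)
      = (110.5/600) / (62.8/400)
      = 0.184167 / 0.157 = 1.1730 = 117.30%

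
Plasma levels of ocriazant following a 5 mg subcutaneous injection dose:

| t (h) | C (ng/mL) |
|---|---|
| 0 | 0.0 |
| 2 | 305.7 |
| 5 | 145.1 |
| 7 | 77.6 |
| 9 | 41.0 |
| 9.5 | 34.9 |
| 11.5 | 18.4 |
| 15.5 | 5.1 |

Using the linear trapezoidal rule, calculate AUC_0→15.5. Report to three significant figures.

Trapezoidal AUC_0→15.5:
  [0→2]: (0.0+305.7)/2 × 2 = 305.7
  [2→5]: (305.7+145.1)/2 × 3 = 676.2
  [5→7]: (145.1+77.6)/2 × 2 = 222.7
  [7→9]: (77.6+41.0)/2 × 2 = 118.6
  [9→9.5]: (41.0+34.9)/2 × 0.5 = 18.975
  [9.5→11.5]: (34.9+18.4)/2 × 2 = 53.3
  [11.5→15.5]: (18.4+5.1)/2 × 4 = 47.0
  Sum = 1442.475 ng/mL·h

AUC = 1440 ng/mL·h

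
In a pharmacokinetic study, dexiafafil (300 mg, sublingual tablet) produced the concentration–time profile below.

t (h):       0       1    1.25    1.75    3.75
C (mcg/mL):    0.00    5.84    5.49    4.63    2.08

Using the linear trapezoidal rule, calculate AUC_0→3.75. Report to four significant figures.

Trapezoidal AUC_0→3.75:
  [0→1]: (0.00+5.84)/2 × 1 = 2.92
  [1→1.25]: (5.84+5.49)/2 × 0.25 = 1.41625
  [1.25→1.75]: (5.49+4.63)/2 × 0.5 = 2.53
  [1.75→3.75]: (4.63+2.08)/2 × 2 = 6.71
  Sum = 13.57625 mcg/mL·h

AUC = 13.58 mcg/mL·h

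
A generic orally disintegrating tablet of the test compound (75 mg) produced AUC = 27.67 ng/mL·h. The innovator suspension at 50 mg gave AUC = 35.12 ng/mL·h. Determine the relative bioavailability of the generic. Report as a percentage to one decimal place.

F_rel = (AUC_test/D_test) / (AUC_ref/D_ref)
      = (27.67/75) / (35.12/50)
      = 0.368933 / 0.7024 = 0.5252 = 52.52%

F_rel = 52.5%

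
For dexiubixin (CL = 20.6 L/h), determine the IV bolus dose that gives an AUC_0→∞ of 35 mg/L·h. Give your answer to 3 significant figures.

Dose_iv = CL × AUC_0→∞
     = 20.6 × 35 = 721 mg

Dose = 721 mg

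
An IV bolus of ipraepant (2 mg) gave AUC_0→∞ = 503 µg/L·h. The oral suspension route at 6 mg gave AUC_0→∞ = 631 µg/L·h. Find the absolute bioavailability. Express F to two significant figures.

F = (AUC_ev / D_ev) / (AUC_iv / D_iv)
  = (631/6) / (503/2)
  = 105.167 / 251.5 = 0.4182

F = 0.42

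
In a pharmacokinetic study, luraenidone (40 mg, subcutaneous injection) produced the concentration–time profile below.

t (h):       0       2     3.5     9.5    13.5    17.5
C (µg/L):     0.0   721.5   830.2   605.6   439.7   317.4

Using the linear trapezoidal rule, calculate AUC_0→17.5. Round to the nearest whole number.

AUC = 9797 µg/L·h

Trapezoidal AUC_0→17.5:
  [0→2]: (0.0+721.5)/2 × 2 = 721.5
  [2→3.5]: (721.5+830.2)/2 × 1.5 = 1163.775
  [3.5→9.5]: (830.2+605.6)/2 × 6 = 4307.4
  [9.5→13.5]: (605.6+439.7)/2 × 4 = 2090.6
  [13.5→17.5]: (439.7+317.4)/2 × 4 = 1514.2
  Sum = 9797.475 µg/L·h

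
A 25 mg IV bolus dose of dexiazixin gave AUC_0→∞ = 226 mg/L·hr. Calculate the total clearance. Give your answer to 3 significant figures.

CL = 0.111 L/hr

CL = Dose_iv / AUC_0→∞
   = 25 / 226 = 0.110619 L/hr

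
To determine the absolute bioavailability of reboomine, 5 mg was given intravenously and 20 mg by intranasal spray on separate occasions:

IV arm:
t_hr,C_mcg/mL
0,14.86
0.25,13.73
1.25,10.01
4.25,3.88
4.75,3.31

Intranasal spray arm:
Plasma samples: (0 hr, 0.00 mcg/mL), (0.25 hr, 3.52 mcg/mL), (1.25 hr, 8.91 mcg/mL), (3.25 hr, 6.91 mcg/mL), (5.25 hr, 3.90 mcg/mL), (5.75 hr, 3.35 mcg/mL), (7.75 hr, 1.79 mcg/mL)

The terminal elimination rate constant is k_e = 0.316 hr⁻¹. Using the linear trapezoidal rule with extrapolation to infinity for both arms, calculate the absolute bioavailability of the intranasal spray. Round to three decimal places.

F = 0.236

Trapezoidal AUC_0→4.75 (IV):
  [0→0.25]: (14.86+13.73)/2 × 0.25 = 3.57375
  [0.25→1.25]: (13.73+10.01)/2 × 1 = 11.87
  [1.25→4.25]: (10.01+3.88)/2 × 3 = 20.835
  [4.25→4.75]: (3.88+3.31)/2 × 0.5 = 1.7975
  Sum = 38.07625 mcg/mL·hr
IV tail: 3.31/0.316 = 10.475; AUC_iv,0→∞ = 38.07625 + 10.475 = 48.55125 mcg/mL·hr
Trapezoidal AUC_0→7.75 (intranasal spray):
  [0→0.25]: (0.00+3.52)/2 × 0.25 = 0.44
  [0.25→1.25]: (3.52+8.91)/2 × 1 = 6.215
  [1.25→3.25]: (8.91+6.91)/2 × 2 = 15.82
  [3.25→5.25]: (6.91+3.90)/2 × 2 = 10.81
  [5.25→5.75]: (3.90+3.35)/2 × 0.5 = 1.8125
  [5.75→7.75]: (3.35+1.79)/2 × 2 = 5.14
  Sum = 40.2375 mcg/mL·hr
intranasal spray tail: 1.79/0.316 = 5.665; AUC_ev,0→∞ = 40.2375 + 5.665 = 45.9025 mcg/mL·hr
F = (AUC_ev/D_ev)/(AUC_iv/D_iv) = (45.9025/20)/(48.55125/5) = 2.295125/9.71025 = 0.2364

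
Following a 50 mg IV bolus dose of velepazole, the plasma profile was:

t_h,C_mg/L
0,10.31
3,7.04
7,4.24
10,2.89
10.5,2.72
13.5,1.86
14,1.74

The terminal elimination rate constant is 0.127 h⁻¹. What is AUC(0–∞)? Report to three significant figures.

Trapezoidal AUC_0→14:
  [0→3]: (10.31+7.04)/2 × 3 = 26.025
  [3→7]: (7.04+4.24)/2 × 4 = 22.56
  [7→10]: (4.24+2.89)/2 × 3 = 10.695
  [10→10.5]: (2.89+2.72)/2 × 0.5 = 1.4025
  [10.5→13.5]: (2.72+1.86)/2 × 3 = 6.87
  [13.5→14]: (1.86+1.74)/2 × 0.5 = 0.9
  Sum = 68.4525 mg/L·h
Extrapolated tail: C_last / k_e = 1.74 / 0.127 = 13.701
AUC_0→∞ = 68.4525 + 13.701 = 82.1535 mg/L·h

AUC = 82.2 mg/L·h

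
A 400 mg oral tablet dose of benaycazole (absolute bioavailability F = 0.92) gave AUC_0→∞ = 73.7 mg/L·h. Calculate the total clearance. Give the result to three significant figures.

CL = F × Dose / AUC_0→∞
   = 0.92 × 400 / 73.7 = 4.99322 L/h

CL = 4.99 L/h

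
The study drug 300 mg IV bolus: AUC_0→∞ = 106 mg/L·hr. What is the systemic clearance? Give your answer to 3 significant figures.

CL = 2.83 L/hr

CL = Dose_iv / AUC_0→∞
   = 300 / 106 = 2.83019 L/hr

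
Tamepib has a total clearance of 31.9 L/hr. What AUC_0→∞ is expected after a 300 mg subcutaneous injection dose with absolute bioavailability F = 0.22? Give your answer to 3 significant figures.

AUC = 2.07 mg/L·hr

AUC_0→∞ = F × Dose / CL
        = 0.22 × 300 / 31.9 = 2.06897 mg/L·hr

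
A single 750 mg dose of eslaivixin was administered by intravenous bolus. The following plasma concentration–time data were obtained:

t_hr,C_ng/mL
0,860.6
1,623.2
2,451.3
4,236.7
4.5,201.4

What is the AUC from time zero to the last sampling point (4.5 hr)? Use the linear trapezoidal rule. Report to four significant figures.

AUC = 2077 ng/mL·hr

Trapezoidal AUC_0→4.5:
  [0→1]: (860.6+623.2)/2 × 1 = 741.9
  [1→2]: (623.2+451.3)/2 × 1 = 537.25
  [2→4]: (451.3+236.7)/2 × 2 = 688.0
  [4→4.5]: (236.7+201.4)/2 × 0.5 = 109.525
  Sum = 2076.675 ng/mL·hr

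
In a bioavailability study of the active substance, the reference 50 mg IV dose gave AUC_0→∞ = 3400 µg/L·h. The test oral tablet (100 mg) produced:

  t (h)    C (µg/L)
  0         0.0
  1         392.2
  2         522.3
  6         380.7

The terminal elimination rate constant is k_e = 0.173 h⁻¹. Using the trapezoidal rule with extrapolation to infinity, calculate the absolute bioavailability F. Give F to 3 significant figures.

F = 0.685

Trapezoidal AUC_0→6 (oral tablet):
  [0→1]: (0.0+392.2)/2 × 1 = 196.1
  [1→2]: (392.2+522.3)/2 × 1 = 457.25
  [2→6]: (522.3+380.7)/2 × 4 = 1806.0
  Sum = 2459.35 µg/L·h
Tail: C_last/k_e = 380.7/0.173 = 2200.578
AUC_0→∞ (oral tablet) = 2459.35 + 2200.578 = 4659.928 µg/L·h
F = (AUC_ev/D_ev)/(AUC_iv/D_iv) = (4659.928/100)/(3400/50) = 46.59928/68 = 0.6853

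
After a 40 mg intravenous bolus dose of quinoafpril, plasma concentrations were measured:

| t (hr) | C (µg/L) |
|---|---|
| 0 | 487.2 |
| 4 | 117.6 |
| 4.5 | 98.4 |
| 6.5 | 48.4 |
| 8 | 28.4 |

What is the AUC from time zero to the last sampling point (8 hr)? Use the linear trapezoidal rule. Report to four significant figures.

AUC = 1468 µg/L·hr

Trapezoidal AUC_0→8:
  [0→4]: (487.2+117.6)/2 × 4 = 1209.6
  [4→4.5]: (117.6+98.4)/2 × 0.5 = 54.0
  [4.5→6.5]: (98.4+48.4)/2 × 2 = 146.8
  [6.5→8]: (48.4+28.4)/2 × 1.5 = 57.6
  Sum = 1468.0 µg/L·hr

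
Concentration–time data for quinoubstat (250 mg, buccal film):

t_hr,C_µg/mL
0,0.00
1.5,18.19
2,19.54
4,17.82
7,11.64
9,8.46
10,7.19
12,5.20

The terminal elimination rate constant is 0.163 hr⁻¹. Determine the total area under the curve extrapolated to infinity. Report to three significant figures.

AUC = 177 µg/mL·hr

Trapezoidal AUC_0→12:
  [0→1.5]: (0.00+18.19)/2 × 1.5 = 13.6425
  [1.5→2]: (18.19+19.54)/2 × 0.5 = 9.4325
  [2→4]: (19.54+17.82)/2 × 2 = 37.36
  [4→7]: (17.82+11.64)/2 × 3 = 44.19
  [7→9]: (11.64+8.46)/2 × 2 = 20.1
  [9→10]: (8.46+7.19)/2 × 1 = 7.825
  [10→12]: (7.19+5.20)/2 × 2 = 12.39
  Sum = 144.94 µg/mL·hr
Extrapolated tail: C_last / k_e = 5.20 / 0.163 = 31.902
AUC_0→∞ = 144.94 + 31.902 = 176.842 µg/mL·hr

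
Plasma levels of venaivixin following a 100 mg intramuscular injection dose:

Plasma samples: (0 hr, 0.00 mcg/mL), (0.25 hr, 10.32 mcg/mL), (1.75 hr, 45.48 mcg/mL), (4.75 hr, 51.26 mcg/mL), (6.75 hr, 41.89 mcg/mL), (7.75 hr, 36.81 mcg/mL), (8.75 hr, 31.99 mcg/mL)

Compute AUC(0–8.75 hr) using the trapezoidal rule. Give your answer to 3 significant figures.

AUC = 355 mcg/mL·hr

Trapezoidal AUC_0→8.75:
  [0→0.25]: (0.00+10.32)/2 × 0.25 = 1.29
  [0.25→1.75]: (10.32+45.48)/2 × 1.5 = 41.85
  [1.75→4.75]: (45.48+51.26)/2 × 3 = 145.11
  [4.75→6.75]: (51.26+41.89)/2 × 2 = 93.15
  [6.75→7.75]: (41.89+36.81)/2 × 1 = 39.35
  [7.75→8.75]: (36.81+31.99)/2 × 1 = 34.4
  Sum = 355.15 mcg/mL·hr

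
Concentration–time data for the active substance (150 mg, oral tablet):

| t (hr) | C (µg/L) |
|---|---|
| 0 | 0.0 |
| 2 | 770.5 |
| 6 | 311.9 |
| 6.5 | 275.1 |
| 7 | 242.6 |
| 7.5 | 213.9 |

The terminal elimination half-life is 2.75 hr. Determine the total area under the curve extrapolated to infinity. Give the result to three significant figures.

AUC = 4170 µg/L·hr

Trapezoidal AUC_0→7.5:
  [0→2]: (0.0+770.5)/2 × 2 = 770.5
  [2→6]: (770.5+311.9)/2 × 4 = 2164.8
  [6→6.5]: (311.9+275.1)/2 × 0.5 = 146.75
  [6.5→7]: (275.1+242.6)/2 × 0.5 = 129.425
  [7→7.5]: (242.6+213.9)/2 × 0.5 = 114.125
  Sum = 3325.6 µg/L·hr
k_e = ln2 / t½ = 0.693147 / 2.75 = 0.2521 hr^-1
Extrapolated tail: C_last / k_e = 213.9 / 0.2521 = 848.473
AUC_0→∞ = 3325.6 + 848.473 = 4174.073 µg/L·hr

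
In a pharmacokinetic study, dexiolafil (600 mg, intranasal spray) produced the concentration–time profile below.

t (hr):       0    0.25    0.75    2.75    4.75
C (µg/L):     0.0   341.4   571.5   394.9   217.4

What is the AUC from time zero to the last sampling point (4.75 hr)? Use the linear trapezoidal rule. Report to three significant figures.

Trapezoidal AUC_0→4.75:
  [0→0.25]: (0.0+341.4)/2 × 0.25 = 42.675
  [0.25→0.75]: (341.4+571.5)/2 × 0.5 = 228.225
  [0.75→2.75]: (571.5+394.9)/2 × 2 = 966.4
  [2.75→4.75]: (394.9+217.4)/2 × 2 = 612.3
  Sum = 1849.6 µg/L·hr

AUC = 1850 µg/L·hr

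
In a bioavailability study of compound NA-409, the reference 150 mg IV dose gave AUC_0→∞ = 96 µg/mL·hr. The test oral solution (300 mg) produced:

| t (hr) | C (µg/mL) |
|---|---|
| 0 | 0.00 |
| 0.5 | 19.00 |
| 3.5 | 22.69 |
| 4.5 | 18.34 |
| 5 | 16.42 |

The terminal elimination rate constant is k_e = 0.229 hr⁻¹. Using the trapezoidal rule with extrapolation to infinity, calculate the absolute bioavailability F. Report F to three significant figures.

F = 0.876

Trapezoidal AUC_0→5 (oral solution):
  [0→0.5]: (0.00+19.00)/2 × 0.5 = 4.75
  [0.5→3.5]: (19.00+22.69)/2 × 3 = 62.535
  [3.5→4.5]: (22.69+18.34)/2 × 1 = 20.515
  [4.5→5]: (18.34+16.42)/2 × 0.5 = 8.69
  Sum = 96.49 µg/mL·hr
Tail: C_last/k_e = 16.42/0.229 = 71.703
AUC_0→∞ (oral solution) = 96.49 + 71.703 = 168.193 µg/mL·hr
F = (AUC_ev/D_ev)/(AUC_iv/D_iv) = (168.193/300)/(96/150) = 0.560643/0.64 = 0.8760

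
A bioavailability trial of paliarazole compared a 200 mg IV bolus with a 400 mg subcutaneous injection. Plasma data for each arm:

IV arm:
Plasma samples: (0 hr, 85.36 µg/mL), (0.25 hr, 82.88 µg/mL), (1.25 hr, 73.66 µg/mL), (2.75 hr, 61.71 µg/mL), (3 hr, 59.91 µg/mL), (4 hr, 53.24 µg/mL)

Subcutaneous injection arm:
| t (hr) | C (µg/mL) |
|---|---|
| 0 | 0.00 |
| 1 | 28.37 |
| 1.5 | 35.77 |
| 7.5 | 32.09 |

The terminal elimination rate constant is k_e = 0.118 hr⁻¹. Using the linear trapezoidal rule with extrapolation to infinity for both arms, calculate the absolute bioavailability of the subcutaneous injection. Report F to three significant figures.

F = 0.349

Trapezoidal AUC_0→4 (IV):
  [0→0.25]: (85.36+82.88)/2 × 0.25 = 21.03
  [0.25→1.25]: (82.88+73.66)/2 × 1 = 78.27
  [1.25→2.75]: (73.66+61.71)/2 × 1.5 = 101.5275
  [2.75→3]: (61.71+59.91)/2 × 0.25 = 15.2025
  [3→4]: (59.91+53.24)/2 × 1 = 56.575
  Sum = 272.605 µg/mL·hr
IV tail: 53.24/0.118 = 451.186; AUC_iv,0→∞ = 272.605 + 451.186 = 723.791 µg/mL·hr
Trapezoidal AUC_0→7.5 (subcutaneous injection):
  [0→1]: (0.00+28.37)/2 × 1 = 14.185
  [1→1.5]: (28.37+35.77)/2 × 0.5 = 16.035
  [1.5→7.5]: (35.77+32.09)/2 × 6 = 203.58
  Sum = 233.8 µg/mL·hr
subcutaneous injection tail: 32.09/0.118 = 271.949; AUC_ev,0→∞ = 233.8 + 271.949 = 505.749 µg/mL·hr
F = (AUC_ev/D_ev)/(AUC_iv/D_iv) = (505.749/400)/(723.791/200) = 1.2643725/3.618955 = 0.3494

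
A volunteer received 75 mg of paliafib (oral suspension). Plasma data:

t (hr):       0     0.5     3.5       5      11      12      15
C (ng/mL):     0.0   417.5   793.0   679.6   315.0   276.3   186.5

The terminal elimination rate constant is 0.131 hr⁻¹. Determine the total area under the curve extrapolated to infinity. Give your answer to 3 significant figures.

AUC = 8420 ng/mL·hr

Trapezoidal AUC_0→15:
  [0→0.5]: (0.0+417.5)/2 × 0.5 = 104.375
  [0.5→3.5]: (417.5+793.0)/2 × 3 = 1815.75
  [3.5→5]: (793.0+679.6)/2 × 1.5 = 1104.45
  [5→11]: (679.6+315.0)/2 × 6 = 2983.8
  [11→12]: (315.0+276.3)/2 × 1 = 295.65
  [12→15]: (276.3+186.5)/2 × 3 = 694.2
  Sum = 6998.225 ng/mL·hr
Extrapolated tail: C_last / k_e = 186.5 / 0.131 = 1423.664
AUC_0→∞ = 6998.225 + 1423.664 = 8421.889 ng/mL·hr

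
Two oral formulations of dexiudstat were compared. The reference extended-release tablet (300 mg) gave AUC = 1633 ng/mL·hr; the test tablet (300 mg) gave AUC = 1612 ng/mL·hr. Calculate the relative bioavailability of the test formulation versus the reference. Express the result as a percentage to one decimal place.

F_rel = (AUC_test/D_test) / (AUC_ref/D_ref)
      = (1612/300) / (1633/300)
      = 5.37333 / 5.44333 = 0.9871 = 98.71%

F_rel = 98.7%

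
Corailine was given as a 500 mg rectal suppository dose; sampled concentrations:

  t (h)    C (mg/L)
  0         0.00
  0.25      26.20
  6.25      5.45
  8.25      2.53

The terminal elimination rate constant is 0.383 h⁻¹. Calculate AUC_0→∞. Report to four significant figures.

Trapezoidal AUC_0→8.25:
  [0→0.25]: (0.00+26.20)/2 × 0.25 = 3.275
  [0.25→6.25]: (26.20+5.45)/2 × 6 = 94.95
  [6.25→8.25]: (5.45+2.53)/2 × 2 = 7.98
  Sum = 106.205 mg/L·h
Extrapolated tail: C_last / k_e = 2.53 / 0.383 = 6.606
AUC_0→∞ = 106.205 + 6.606 = 112.811 mg/L·h

AUC = 112.8 mg/L·h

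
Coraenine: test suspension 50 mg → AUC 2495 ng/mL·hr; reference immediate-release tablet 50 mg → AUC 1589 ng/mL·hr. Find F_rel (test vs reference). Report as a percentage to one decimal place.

F_rel = (AUC_test/D_test) / (AUC_ref/D_ref)
      = (2495/50) / (1589/50)
      = 49.9 / 31.78 = 1.5702 = 157.02%

F_rel = 157.0%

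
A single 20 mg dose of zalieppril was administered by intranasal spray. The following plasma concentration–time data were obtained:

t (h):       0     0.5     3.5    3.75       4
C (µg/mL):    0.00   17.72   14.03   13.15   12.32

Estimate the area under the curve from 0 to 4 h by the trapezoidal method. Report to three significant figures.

AUC = 58.6 µg/mL·h

Trapezoidal AUC_0→4:
  [0→0.5]: (0.00+17.72)/2 × 0.5 = 4.43
  [0.5→3.5]: (17.72+14.03)/2 × 3 = 47.625
  [3.5→3.75]: (14.03+13.15)/2 × 0.25 = 3.3975
  [3.75→4]: (13.15+12.32)/2 × 0.25 = 3.18375
  Sum = 58.63625 µg/mL·h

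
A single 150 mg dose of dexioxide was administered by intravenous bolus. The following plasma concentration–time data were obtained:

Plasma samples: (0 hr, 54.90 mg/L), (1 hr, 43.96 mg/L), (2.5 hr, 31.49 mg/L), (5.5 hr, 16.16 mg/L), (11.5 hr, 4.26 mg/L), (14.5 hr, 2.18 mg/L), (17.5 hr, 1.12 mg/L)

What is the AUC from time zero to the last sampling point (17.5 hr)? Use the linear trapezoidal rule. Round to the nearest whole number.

AUC = 253 mg/L·hr

Trapezoidal AUC_0→17.5:
  [0→1]: (54.90+43.96)/2 × 1 = 49.43
  [1→2.5]: (43.96+31.49)/2 × 1.5 = 56.5875
  [2.5→5.5]: (31.49+16.16)/2 × 3 = 71.475
  [5.5→11.5]: (16.16+4.26)/2 × 6 = 61.26
  [11.5→14.5]: (4.26+2.18)/2 × 3 = 9.66
  [14.5→17.5]: (2.18+1.12)/2 × 3 = 4.95
  Sum = 253.3625 mg/L·hr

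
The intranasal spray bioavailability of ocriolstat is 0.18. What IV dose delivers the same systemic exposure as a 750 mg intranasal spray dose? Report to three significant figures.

D_iv = 135 mg

Systemic exposure from an extravascular dose = F × D_ev, so the equivalent IV dose is F × D_ev.
D_iv = F × D_ev = 0.18 × 750 = 135 mg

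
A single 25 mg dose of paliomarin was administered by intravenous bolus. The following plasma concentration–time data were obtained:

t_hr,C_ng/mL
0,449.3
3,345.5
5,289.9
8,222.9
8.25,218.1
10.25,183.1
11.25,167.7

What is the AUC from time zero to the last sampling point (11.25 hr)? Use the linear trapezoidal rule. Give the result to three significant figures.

AUC = 3230 ng/mL·hr

Trapezoidal AUC_0→11.25:
  [0→3]: (449.3+345.5)/2 × 3 = 1192.2
  [3→5]: (345.5+289.9)/2 × 2 = 635.4
  [5→8]: (289.9+222.9)/2 × 3 = 769.2
  [8→8.25]: (222.9+218.1)/2 × 0.25 = 55.125
  [8.25→10.25]: (218.1+183.1)/2 × 2 = 401.2
  [10.25→11.25]: (183.1+167.7)/2 × 1 = 175.4
  Sum = 3228.525 ng/mL·hr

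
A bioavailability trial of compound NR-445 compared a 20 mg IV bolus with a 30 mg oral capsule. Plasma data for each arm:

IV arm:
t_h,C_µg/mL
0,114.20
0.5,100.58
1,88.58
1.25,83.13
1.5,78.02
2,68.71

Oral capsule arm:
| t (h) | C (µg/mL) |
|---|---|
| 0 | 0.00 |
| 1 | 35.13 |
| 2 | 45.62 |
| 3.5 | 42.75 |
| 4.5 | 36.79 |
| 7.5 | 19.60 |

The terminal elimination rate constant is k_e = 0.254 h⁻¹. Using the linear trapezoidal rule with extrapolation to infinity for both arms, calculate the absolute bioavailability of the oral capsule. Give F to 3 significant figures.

F = 0.483

Trapezoidal AUC_0→2 (IV):
  [0→0.5]: (114.20+100.58)/2 × 0.5 = 53.695
  [0.5→1]: (100.58+88.58)/2 × 0.5 = 47.29
  [1→1.25]: (88.58+83.13)/2 × 0.25 = 21.46375
  [1.25→1.5]: (83.13+78.02)/2 × 0.25 = 20.14375
  [1.5→2]: (78.02+68.71)/2 × 0.5 = 36.6825
  Sum = 179.275 µg/mL·h
IV tail: 68.71/0.254 = 270.512; AUC_iv,0→∞ = 179.275 + 270.512 = 449.787 µg/mL·h
Trapezoidal AUC_0→7.5 (oral capsule):
  [0→1]: (0.00+35.13)/2 × 1 = 17.565
  [1→2]: (35.13+45.62)/2 × 1 = 40.375
  [2→3.5]: (45.62+42.75)/2 × 1.5 = 66.2775
  [3.5→4.5]: (42.75+36.79)/2 × 1 = 39.77
  [4.5→7.5]: (36.79+19.60)/2 × 3 = 84.585
  Sum = 248.5725 µg/mL·h
oral capsule tail: 19.60/0.254 = 77.165; AUC_ev,0→∞ = 248.5725 + 77.165 = 325.7375 µg/mL·h
F = (AUC_ev/D_ev)/(AUC_iv/D_iv) = (325.7375/30)/(449.787/20) = 10.8579/22.48935 = 0.4828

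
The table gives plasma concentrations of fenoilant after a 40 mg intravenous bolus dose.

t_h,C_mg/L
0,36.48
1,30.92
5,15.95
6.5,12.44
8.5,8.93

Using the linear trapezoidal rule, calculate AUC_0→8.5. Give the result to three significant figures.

Trapezoidal AUC_0→8.5:
  [0→1]: (36.48+30.92)/2 × 1 = 33.7
  [1→5]: (30.92+15.95)/2 × 4 = 93.74
  [5→6.5]: (15.95+12.44)/2 × 1.5 = 21.2925
  [6.5→8.5]: (12.44+8.93)/2 × 2 = 21.37
  Sum = 170.1025 mg/L·h

AUC = 170 mg/L·h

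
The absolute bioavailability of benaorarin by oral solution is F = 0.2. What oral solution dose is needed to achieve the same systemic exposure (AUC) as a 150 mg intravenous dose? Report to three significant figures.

D_oral = 750 mg

For equal systemic exposure: F × D_ev = D_iv
D_ev = D_iv / F = 150 / 0.2 = 750 mg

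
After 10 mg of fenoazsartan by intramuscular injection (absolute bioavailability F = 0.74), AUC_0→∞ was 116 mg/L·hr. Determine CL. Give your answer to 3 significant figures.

CL = F × Dose / AUC_0→∞
   = 0.74 × 10 / 116 = 0.0637931 L/hr

CL = 0.0638 L/hr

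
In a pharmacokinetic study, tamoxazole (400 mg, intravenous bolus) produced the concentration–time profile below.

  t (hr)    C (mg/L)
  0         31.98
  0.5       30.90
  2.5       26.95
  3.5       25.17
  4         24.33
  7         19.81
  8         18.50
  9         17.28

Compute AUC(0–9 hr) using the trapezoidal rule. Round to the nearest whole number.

AUC = 215 mg/L·hr

Trapezoidal AUC_0→9:
  [0→0.5]: (31.98+30.90)/2 × 0.5 = 15.72
  [0.5→2.5]: (30.90+26.95)/2 × 2 = 57.85
  [2.5→3.5]: (26.95+25.17)/2 × 1 = 26.06
  [3.5→4]: (25.17+24.33)/2 × 0.5 = 12.375
  [4→7]: (24.33+19.81)/2 × 3 = 66.21
  [7→8]: (19.81+18.50)/2 × 1 = 19.155
  [8→9]: (18.50+17.28)/2 × 1 = 17.89
  Sum = 215.26 mg/L·hr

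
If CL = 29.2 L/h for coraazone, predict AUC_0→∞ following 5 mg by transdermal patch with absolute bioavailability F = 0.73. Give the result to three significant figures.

AUC_0→∞ = F × Dose / CL
        = 0.73 × 5 / 29.2 = 0.125 mg/L·h

AUC = 0.125 mg/L·h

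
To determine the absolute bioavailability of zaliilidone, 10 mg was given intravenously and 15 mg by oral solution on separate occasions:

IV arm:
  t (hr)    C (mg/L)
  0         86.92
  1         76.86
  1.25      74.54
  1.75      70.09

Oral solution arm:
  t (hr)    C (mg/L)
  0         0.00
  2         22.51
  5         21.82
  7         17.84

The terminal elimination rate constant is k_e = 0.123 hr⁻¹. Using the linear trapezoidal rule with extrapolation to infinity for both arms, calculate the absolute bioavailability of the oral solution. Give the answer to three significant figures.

F = 0.258

Trapezoidal AUC_0→1.75 (IV):
  [0→1]: (86.92+76.86)/2 × 1 = 81.89
  [1→1.25]: (76.86+74.54)/2 × 0.25 = 18.925
  [1.25→1.75]: (74.54+70.09)/2 × 0.5 = 36.1575
  Sum = 136.9725 mg/L·hr
IV tail: 70.09/0.123 = 569.837; AUC_iv,0→∞ = 136.9725 + 569.837 = 706.8095 mg/L·hr
Trapezoidal AUC_0→7 (oral solution):
  [0→2]: (0.00+22.51)/2 × 2 = 22.51
  [2→5]: (22.51+21.82)/2 × 3 = 66.495
  [5→7]: (21.82+17.84)/2 × 2 = 39.66
  Sum = 128.665 mg/L·hr
oral solution tail: 17.84/0.123 = 145.041; AUC_ev,0→∞ = 128.665 + 145.041 = 273.706 mg/L·hr
F = (AUC_ev/D_ev)/(AUC_iv/D_iv) = (273.706/15)/(706.8095/10) = 18.2471/70.68095 = 0.2582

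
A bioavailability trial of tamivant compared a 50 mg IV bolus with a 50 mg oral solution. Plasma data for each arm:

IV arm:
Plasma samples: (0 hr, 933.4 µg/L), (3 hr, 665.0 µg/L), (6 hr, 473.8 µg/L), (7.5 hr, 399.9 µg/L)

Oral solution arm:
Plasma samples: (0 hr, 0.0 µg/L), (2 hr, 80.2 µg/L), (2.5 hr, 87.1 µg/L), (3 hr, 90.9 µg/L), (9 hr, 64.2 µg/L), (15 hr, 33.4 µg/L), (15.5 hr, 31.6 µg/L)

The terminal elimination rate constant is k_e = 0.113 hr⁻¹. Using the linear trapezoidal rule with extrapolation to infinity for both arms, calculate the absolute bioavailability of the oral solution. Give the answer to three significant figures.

F = 0.147

Trapezoidal AUC_0→7.5 (IV):
  [0→3]: (933.4+665.0)/2 × 3 = 2397.6
  [3→6]: (665.0+473.8)/2 × 3 = 1708.2
  [6→7.5]: (473.8+399.9)/2 × 1.5 = 655.275
  Sum = 4761.075 µg/L·hr
IV tail: 399.9/0.113 = 3538.938; AUC_iv,0→∞ = 4761.075 + 3538.938 = 8300.013 µg/L·hr
Trapezoidal AUC_0→15.5 (oral solution):
  [0→2]: (0.0+80.2)/2 × 2 = 80.2
  [2→2.5]: (80.2+87.1)/2 × 0.5 = 41.825
  [2.5→3]: (87.1+90.9)/2 × 0.5 = 44.5
  [3→9]: (90.9+64.2)/2 × 6 = 465.3
  [9→15]: (64.2+33.4)/2 × 6 = 292.8
  [15→15.5]: (33.4+31.6)/2 × 0.5 = 16.25
  Sum = 940.875 µg/L·hr
oral solution tail: 31.6/0.113 = 279.646; AUC_ev,0→∞ = 940.875 + 279.646 = 1220.521 µg/L·hr
F = (AUC_ev/D_ev)/(AUC_iv/D_iv) = (1220.521/50)/(8300.013/50) = 24.41042/166.00026 = 0.1471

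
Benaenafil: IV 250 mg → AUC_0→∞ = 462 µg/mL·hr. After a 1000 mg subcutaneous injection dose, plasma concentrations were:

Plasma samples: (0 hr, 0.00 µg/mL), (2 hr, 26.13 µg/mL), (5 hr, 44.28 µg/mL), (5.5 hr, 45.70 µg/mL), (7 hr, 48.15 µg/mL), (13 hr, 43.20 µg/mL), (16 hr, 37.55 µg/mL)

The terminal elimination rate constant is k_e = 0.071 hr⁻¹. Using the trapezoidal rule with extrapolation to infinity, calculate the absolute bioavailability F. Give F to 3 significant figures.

F = 0.622

Trapezoidal AUC_0→16 (subcutaneous injection):
  [0→2]: (0.00+26.13)/2 × 2 = 26.13
  [2→5]: (26.13+44.28)/2 × 3 = 105.615
  [5→5.5]: (44.28+45.70)/2 × 0.5 = 22.495
  [5.5→7]: (45.70+48.15)/2 × 1.5 = 70.3875
  [7→13]: (48.15+43.20)/2 × 6 = 274.05
  [13→16]: (43.20+37.55)/2 × 3 = 121.125
  Sum = 619.8025 µg/mL·hr
Tail: C_last/k_e = 37.55/0.071 = 528.873
AUC_0→∞ (subcutaneous injection) = 619.8025 + 528.873 = 1148.6755 µg/mL·hr
F = (AUC_ev/D_ev)/(AUC_iv/D_iv) = (1148.6755/1000)/(462/250) = 1.1486755/1.848 = 0.6216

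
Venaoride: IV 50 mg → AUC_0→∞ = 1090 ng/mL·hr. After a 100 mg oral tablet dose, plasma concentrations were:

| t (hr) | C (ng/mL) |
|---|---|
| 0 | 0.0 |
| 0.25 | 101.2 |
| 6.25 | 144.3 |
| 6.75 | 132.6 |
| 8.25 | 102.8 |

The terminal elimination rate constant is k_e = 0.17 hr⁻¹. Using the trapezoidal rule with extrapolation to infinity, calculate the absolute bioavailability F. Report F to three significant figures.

Trapezoidal AUC_0→8.25 (oral tablet):
  [0→0.25]: (0.0+101.2)/2 × 0.25 = 12.65
  [0.25→6.25]: (101.2+144.3)/2 × 6 = 736.5
  [6.25→6.75]: (144.3+132.6)/2 × 0.5 = 69.225
  [6.75→8.25]: (132.6+102.8)/2 × 1.5 = 176.55
  Sum = 994.925 ng/mL·hr
Tail: C_last/k_e = 102.8/0.17 = 604.706
AUC_0→∞ (oral tablet) = 994.925 + 604.706 = 1599.631 ng/mL·hr
F = (AUC_ev/D_ev)/(AUC_iv/D_iv) = (1599.631/100)/(1090/50) = 15.99631/21.8 = 0.7338

F = 0.734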